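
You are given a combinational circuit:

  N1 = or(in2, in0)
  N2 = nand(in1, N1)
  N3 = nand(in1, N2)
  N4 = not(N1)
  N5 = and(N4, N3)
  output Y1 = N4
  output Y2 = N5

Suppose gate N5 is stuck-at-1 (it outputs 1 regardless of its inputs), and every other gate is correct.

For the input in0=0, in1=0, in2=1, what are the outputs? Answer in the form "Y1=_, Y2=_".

Propagate with N5 forced: N1=1, N2=1, N3=1, N4=0, N5=1 [stuck-at-1].
So the outputs are Y1=0, Y2=1. (Without the fault they would be Y1=0, Y2=0.)

Y1=0, Y2=1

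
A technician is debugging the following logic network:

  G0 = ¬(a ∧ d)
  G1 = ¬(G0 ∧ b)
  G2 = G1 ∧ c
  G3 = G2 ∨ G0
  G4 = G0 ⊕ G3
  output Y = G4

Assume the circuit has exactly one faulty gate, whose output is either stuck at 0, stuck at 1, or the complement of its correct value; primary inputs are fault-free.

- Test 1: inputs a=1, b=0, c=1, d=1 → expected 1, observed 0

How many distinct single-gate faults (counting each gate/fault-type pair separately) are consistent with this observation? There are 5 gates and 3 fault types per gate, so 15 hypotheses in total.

Fault-free: G0=0, G1=1, G2=1, G3=1, G4=1 → 1. Observed 0.
  G0: stuck-at-1, inverted output ✓; others ✗
  G1: stuck-at-0, inverted output ✓; others ✗
  G2: stuck-at-0, inverted output ✓; others ✗
  G3: stuck-at-0, inverted output ✓; others ✗
  G4: stuck-at-0, inverted output ✓; others ✗
Consistent faults: {G0 stuck-at-1, G0 inverted output, G1 stuck-at-0, G1 inverted output, G2 stuck-at-0, G2 inverted output, G3 stuck-at-0, G3 inverted output, G4 stuck-at-0, G4 inverted output} — 10 in all.

10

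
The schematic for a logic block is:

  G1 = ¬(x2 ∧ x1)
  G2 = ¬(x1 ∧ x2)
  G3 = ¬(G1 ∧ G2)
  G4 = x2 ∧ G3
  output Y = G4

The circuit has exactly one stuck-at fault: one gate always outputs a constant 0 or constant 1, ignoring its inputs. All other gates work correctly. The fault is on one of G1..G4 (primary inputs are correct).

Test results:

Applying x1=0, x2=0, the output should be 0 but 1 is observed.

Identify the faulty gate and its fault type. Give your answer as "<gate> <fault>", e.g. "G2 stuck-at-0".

Fault-free values for test 1 (x1=0, x2=0): G1=1, G2=1, G3=0, G4=0, giving Y=0. Observed 1.
Test 1: faults giving observed 1 are {G4 stuck-at-1}.
Only G4 stuck-at-1 is consistent with every test.

G4 stuck-at-1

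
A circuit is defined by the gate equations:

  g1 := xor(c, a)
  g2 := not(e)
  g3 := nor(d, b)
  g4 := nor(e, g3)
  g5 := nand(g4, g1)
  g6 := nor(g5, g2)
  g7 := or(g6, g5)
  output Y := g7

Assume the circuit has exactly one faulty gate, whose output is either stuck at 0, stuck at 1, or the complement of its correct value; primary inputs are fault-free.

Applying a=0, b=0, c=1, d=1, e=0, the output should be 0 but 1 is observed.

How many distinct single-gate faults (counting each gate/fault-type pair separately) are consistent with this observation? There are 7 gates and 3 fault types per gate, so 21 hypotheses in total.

14

Fault-free: g1=1, g2=1, g3=0, g4=1, g5=0, g6=0, g7=0 → 0. Observed 1.
  g1: stuck-at-0, inverted output ✓; others ✗
  g2: stuck-at-0, inverted output ✓; others ✗
  g3: stuck-at-1, inverted output ✓; others ✗
  g4: stuck-at-0, inverted output ✓; others ✗
  g5: stuck-at-1, inverted output ✓; others ✗
  g6: stuck-at-1, inverted output ✓; others ✗
  g7: stuck-at-1, inverted output ✓; others ✗
Consistent faults: {g1 stuck-at-0, g1 inverted output, g2 stuck-at-0, g2 inverted output, g3 stuck-at-1, g3 inverted output, g4 stuck-at-0, g4 inverted output, g5 stuck-at-1, g5 inverted output, g6 stuck-at-1, g6 inverted output, g7 stuck-at-1, g7 inverted output} — 14 in all.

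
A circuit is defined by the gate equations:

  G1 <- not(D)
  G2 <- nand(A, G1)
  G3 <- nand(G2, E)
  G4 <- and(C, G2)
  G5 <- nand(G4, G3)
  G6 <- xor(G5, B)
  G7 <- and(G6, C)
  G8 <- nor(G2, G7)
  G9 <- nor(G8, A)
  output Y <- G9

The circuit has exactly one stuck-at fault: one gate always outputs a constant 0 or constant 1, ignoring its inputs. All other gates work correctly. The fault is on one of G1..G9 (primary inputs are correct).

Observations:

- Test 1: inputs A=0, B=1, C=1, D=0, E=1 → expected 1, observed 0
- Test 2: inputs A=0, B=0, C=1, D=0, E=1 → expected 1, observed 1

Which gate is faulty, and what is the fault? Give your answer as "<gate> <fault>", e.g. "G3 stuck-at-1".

Fault-free values for test 1 (A=0, B=1, C=1, D=0, E=1): G1=1, G2=1, G3=0, G4=1, G5=1, G6=0, G7=0, G8=0, G9=1, giving Y=1. Observed 0.
Test 1: faults giving observed 0 are {G2 stuck-at-0, G8 stuck-at-1, G9 stuck-at-0}.
Test 2 (A=0, B=0, C=1, D=0, E=1): fault-free G1=1, G2=1, G3=0, G4=1, G5=1, G6=1, G7=1, G8=0, G9=1 → 1; observed 1. Eliminates G8 stuck-at-1, G9 stuck-at-0.
Only G2 stuck-at-0 is consistent with every test.

G2 stuck-at-0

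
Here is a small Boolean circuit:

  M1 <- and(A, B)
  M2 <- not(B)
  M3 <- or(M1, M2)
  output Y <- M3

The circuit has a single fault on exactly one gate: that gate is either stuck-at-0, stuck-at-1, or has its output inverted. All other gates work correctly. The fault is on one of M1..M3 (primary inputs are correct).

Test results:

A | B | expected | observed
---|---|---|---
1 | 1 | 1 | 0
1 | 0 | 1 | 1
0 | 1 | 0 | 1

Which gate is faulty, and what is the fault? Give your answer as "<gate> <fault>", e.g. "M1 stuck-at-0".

Fault-free values for test 1 (A=1, B=1): M1=1, M2=0, M3=1, giving Y=1. Observed 0.
Test 1: faults giving observed 0 are {M1 stuck-at-0, M1 inverted output, M3 stuck-at-0, M3 inverted output}.
Test 2 (A=1, B=0): fault-free M1=0, M2=1, M3=1 → 1; observed 1. Eliminates M3 stuck-at-0, M3 inverted output.
Test 3 (A=0, B=1): fault-free M1=0, M2=0, M3=0 → 0; observed 1. Eliminates M1 stuck-at-0.
Only M1 inverted output is consistent with every test.

M1 inverted output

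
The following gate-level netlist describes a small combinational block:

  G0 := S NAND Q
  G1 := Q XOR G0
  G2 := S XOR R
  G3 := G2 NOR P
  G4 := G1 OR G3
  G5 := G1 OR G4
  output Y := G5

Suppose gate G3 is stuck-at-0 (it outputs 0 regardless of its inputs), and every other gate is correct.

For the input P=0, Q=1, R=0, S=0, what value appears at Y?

0

Propagate with G3 forced: G0=1, G1=0, G2=0, G3=0 [stuck-at-0], G4=0, G5=0.
So Y = 0. (Without the fault it would be 1.)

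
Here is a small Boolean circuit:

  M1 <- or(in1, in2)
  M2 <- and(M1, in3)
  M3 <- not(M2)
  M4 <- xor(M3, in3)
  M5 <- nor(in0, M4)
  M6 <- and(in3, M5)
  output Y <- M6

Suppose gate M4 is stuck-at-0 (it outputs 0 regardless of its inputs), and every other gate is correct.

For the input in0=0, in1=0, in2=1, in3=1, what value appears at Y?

1

Propagate with M4 forced: M1=1, M2=1, M3=0, M4=0 [stuck-at-0], M5=1, M6=1.
So Y = 1. (Without the fault it would be 0.)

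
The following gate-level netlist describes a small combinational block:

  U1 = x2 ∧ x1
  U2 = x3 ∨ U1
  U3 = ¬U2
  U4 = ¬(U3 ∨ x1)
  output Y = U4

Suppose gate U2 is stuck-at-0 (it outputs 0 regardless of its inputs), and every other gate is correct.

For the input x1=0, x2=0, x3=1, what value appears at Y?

Propagate with U2 forced: U1=0, U2=0 [stuck-at-0], U3=1, U4=0.
So Y = 0. (Without the fault it would be 1.)

0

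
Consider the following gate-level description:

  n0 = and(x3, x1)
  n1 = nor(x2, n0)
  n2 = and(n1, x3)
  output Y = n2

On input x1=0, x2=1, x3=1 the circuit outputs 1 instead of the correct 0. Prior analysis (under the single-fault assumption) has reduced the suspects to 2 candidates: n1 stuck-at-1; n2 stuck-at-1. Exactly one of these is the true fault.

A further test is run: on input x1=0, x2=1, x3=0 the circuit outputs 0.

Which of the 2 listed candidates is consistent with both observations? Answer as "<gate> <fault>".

n1 stuck-at-1

Evaluate each candidate on input x1=0, x2=1, x3=0:
  n1 stuck-at-1: n0=0, n1=1 [stuck-at-1], n2=0 → 0 — matches
  n2 stuck-at-1: n0=0, n1=0, n2=1 [stuck-at-1] → 1 — eliminated
Only n1 stuck-at-1 reproduces the observed 0.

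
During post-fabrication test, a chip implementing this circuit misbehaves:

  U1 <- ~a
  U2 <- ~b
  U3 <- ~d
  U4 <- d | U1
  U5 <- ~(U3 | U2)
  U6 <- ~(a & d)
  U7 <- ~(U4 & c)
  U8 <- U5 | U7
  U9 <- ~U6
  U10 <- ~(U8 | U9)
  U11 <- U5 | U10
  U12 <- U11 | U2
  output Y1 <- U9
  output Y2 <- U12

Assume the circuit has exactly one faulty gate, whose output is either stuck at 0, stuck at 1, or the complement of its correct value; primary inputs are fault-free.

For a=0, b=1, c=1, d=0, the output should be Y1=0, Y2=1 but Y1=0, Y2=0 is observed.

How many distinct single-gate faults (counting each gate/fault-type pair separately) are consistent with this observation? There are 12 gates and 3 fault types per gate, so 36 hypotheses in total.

Fault-free: U1=1, U2=0, U3=1, U4=1, U5=0, U6=1, U7=0, U8=0, U9=0, U10=1, U11=1, U12=1 → Y1=0, Y2=1. Observed Y1=0, Y2=0.
  U1: stuck-at-0, inverted output ✓; others ✗
  U2: none of the 3 fault types match ✗
  U3: none of the 3 fault types match ✗
  U4: stuck-at-0, inverted output ✓; others ✗
  U5: none of the 3 fault types match ✗
  U6: none of the 3 fault types match ✗
  U7: stuck-at-1, inverted output ✓; others ✗
  U8: stuck-at-1, inverted output ✓; others ✗
  U9: none of the 3 fault types match ✗
  U10: stuck-at-0, inverted output ✓; others ✗
  U11: stuck-at-0, inverted output ✓; others ✗
  U12: stuck-at-0, inverted output ✓; others ✗
Consistent faults: {U1 stuck-at-0, U1 inverted output, U4 stuck-at-0, U4 inverted output, U7 stuck-at-1, U7 inverted output, U8 stuck-at-1, U8 inverted output, U10 stuck-at-0, U10 inverted output, U11 stuck-at-0, U11 inverted output, U12 stuck-at-0, U12 inverted output} — 14 in all.

14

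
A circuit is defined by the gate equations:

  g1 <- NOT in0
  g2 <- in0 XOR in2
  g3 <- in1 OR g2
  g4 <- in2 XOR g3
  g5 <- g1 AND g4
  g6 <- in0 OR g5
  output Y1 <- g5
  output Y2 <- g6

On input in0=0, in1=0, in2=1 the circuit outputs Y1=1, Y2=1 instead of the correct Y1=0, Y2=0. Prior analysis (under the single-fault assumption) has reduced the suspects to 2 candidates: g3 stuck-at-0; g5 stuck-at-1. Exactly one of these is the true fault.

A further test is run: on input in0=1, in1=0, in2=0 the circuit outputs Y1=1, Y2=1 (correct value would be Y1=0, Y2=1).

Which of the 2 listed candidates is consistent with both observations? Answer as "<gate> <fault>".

g5 stuck-at-1

Evaluate each candidate on input in0=1, in1=0, in2=0:
  g3 stuck-at-0: g1=0, g2=1, g3=0 [stuck-at-0], g4=0, g5=0, g6=1 → Y1=0, Y2=1 — eliminated
  g5 stuck-at-1: g1=0, g2=1, g3=1, g4=1, g5=1 [stuck-at-1], g6=1 → Y1=1, Y2=1 — matches
Only g5 stuck-at-1 reproduces the observed Y1=1, Y2=1.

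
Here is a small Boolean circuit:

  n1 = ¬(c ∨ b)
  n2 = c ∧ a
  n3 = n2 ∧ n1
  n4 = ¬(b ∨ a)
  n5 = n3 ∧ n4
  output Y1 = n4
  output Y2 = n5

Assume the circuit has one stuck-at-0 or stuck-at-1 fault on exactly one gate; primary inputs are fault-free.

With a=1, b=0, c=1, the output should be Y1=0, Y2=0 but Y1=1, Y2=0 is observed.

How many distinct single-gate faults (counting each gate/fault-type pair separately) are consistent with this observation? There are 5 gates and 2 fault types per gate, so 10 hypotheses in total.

Fault-free: n1=0, n2=1, n3=0, n4=0, n5=0 → Y1=0, Y2=0. Observed Y1=1, Y2=0.
  n1 stuck-at-0: output Y1=0, Y2=0 ✗
  n1 stuck-at-1: output Y1=0, Y2=0 ✗
  n2 stuck-at-0: output Y1=0, Y2=0 ✗
  n2 stuck-at-1: output Y1=0, Y2=0 ✗
  n3 stuck-at-0: output Y1=0, Y2=0 ✗
  n3 stuck-at-1: output Y1=0, Y2=0 ✗
  n4 stuck-at-0: output Y1=0, Y2=0 ✗
  n4 stuck-at-1: output Y1=1, Y2=0 ✓
  n5 stuck-at-0: output Y1=0, Y2=0 ✗
  n5 stuck-at-1: output Y1=0, Y2=1 ✗
Consistent faults: {n4 stuck-at-1} — 1 in all.

1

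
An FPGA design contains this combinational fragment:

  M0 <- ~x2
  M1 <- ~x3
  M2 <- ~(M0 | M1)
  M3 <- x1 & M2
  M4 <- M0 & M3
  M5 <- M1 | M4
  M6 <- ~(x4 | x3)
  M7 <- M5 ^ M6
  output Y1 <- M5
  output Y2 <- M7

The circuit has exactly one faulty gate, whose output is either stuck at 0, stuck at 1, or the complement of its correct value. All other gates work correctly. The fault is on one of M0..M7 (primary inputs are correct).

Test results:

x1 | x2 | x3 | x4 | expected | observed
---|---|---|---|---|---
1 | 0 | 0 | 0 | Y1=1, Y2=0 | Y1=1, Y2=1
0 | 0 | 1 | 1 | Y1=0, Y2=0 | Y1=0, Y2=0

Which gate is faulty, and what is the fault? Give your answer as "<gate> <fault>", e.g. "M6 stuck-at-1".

Fault-free values for test 1 (x1=1, x2=0, x3=0, x4=0): M0=1, M1=1, M2=0, M3=0, M4=0, M5=1, M6=1, M7=0, giving Y1=1, Y2=0. Observed Y1=1, Y2=1.
Test 1: faults giving observed Y1=1, Y2=1 are {M6 stuck-at-0, M6 inverted output, M7 stuck-at-1, M7 inverted output}.
Test 2 (x1=0, x2=0, x3=1, x4=1): fault-free M0=1, M1=0, M2=0, M3=0, M4=0, M5=0, M6=0, M7=0 → Y1=0, Y2=0; observed Y1=0, Y2=0. Eliminates M6 inverted output, M7 stuck-at-1, M7 inverted output.
Only M6 stuck-at-0 is consistent with every test.

M6 stuck-at-0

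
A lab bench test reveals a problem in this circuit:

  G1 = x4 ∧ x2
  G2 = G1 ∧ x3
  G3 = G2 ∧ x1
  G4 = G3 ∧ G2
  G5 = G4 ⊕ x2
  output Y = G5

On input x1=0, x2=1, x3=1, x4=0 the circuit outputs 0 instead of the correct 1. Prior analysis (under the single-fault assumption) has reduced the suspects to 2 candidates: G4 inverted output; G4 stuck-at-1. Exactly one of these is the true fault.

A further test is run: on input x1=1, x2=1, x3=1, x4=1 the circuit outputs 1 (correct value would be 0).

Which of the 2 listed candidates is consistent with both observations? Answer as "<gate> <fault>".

Evaluate each candidate on input x1=1, x2=1, x3=1, x4=1:
  G4 inverted output: G1=1, G2=1, G3=1, G4=0 [inverted output], G5=1 → 1 — matches
  G4 stuck-at-1: G1=1, G2=1, G3=1, G4=1 [stuck-at-1], G5=0 → 0 — eliminated
Only G4 inverted output reproduces the observed 1.

G4 inverted output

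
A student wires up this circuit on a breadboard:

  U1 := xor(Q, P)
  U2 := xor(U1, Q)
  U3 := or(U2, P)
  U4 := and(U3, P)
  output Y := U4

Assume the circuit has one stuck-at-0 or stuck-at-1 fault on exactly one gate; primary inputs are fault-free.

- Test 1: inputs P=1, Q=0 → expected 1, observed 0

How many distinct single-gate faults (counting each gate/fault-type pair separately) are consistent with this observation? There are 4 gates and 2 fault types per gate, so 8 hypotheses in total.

Fault-free: U1=1, U2=1, U3=1, U4=1 → 1. Observed 0.
  U1 stuck-at-0: output 1 ✗
  U1 stuck-at-1: output 1 ✗
  U2 stuck-at-0: output 1 ✗
  U2 stuck-at-1: output 1 ✗
  U3 stuck-at-0: output 0 ✓
  U3 stuck-at-1: output 1 ✗
  U4 stuck-at-0: output 0 ✓
  U4 stuck-at-1: output 1 ✗
Consistent faults: {U3 stuck-at-0, U4 stuck-at-0} — 2 in all.

2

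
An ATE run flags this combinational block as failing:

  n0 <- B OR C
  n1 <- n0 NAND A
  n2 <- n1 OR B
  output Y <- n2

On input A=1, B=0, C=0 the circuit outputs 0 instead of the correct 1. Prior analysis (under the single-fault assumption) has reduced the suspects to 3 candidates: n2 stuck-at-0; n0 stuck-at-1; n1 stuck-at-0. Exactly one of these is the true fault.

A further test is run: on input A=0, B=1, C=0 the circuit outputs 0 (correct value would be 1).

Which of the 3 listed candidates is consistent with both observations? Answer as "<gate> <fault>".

Evaluate each candidate on input A=0, B=1, C=0:
  n2 stuck-at-0: n0=1, n1=1, n2=0 [stuck-at-0] → 0 — matches
  n0 stuck-at-1: n0=1 [stuck-at-1], n1=1, n2=1 → 1 — eliminated
  n1 stuck-at-0: n0=1, n1=0 [stuck-at-0], n2=1 → 1 — eliminated
Only n2 stuck-at-0 reproduces the observed 0.

n2 stuck-at-0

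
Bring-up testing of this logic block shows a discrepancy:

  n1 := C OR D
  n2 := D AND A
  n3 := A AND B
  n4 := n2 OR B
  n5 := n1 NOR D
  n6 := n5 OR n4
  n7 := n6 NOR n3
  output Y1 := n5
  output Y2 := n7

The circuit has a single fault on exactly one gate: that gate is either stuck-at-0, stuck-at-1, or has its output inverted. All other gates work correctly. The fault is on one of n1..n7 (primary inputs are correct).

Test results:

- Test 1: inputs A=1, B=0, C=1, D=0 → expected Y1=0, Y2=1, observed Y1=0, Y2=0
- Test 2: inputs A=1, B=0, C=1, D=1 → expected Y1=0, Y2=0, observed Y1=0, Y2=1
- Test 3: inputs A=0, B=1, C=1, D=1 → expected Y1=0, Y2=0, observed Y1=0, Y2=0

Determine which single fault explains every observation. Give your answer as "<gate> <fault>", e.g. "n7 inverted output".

Fault-free values for test 1 (A=1, B=0, C=1, D=0): n1=1, n2=0, n3=0, n4=0, n5=0, n6=0, n7=1, giving Y1=0, Y2=1. Observed Y1=0, Y2=0.
Test 1: faults giving observed Y1=0, Y2=0 are {n2 stuck-at-1, n2 inverted output, n3 stuck-at-1, n3 inverted output, n4 stuck-at-1, n4 inverted output, n6 stuck-at-1, n6 inverted output, n7 stuck-at-0, n7 inverted output}.
Test 2 (A=1, B=0, C=1, D=1): fault-free n1=1, n2=1, n3=0, n4=1, n5=0, n6=1, n7=0 → Y1=0, Y2=0; observed Y1=0, Y2=1. Eliminates n2 stuck-at-1, n3 stuck-at-1, n3 inverted output, n4 stuck-at-1, n6 stuck-at-1, n7 stuck-at-0.
Test 3 (A=0, B=1, C=1, D=1): fault-free n1=1, n2=0, n3=0, n4=1, n5=0, n6=1, n7=0 → Y1=0, Y2=0; observed Y1=0, Y2=0. Eliminates n4 inverted output, n6 inverted output, n7 inverted output.
Only n2 inverted output is consistent with every test.

n2 inverted output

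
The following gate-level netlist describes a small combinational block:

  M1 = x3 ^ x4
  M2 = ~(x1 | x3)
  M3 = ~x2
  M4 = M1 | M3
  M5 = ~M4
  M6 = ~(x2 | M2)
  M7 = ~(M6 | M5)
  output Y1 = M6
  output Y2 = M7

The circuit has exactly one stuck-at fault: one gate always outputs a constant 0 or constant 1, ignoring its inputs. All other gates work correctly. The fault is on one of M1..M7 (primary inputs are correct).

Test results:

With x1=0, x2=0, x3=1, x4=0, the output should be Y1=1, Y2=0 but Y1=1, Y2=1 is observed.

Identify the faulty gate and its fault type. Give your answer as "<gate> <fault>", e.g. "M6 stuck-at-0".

Fault-free values for test 1 (x1=0, x2=0, x3=1, x4=0): M1=1, M2=0, M3=1, M4=1, M5=0, M6=1, M7=0, giving Y1=1, Y2=0. Observed Y1=1, Y2=1.
Test 1: faults giving observed Y1=1, Y2=1 are {M7 stuck-at-1}.
Only M7 stuck-at-1 is consistent with every test.

M7 stuck-at-1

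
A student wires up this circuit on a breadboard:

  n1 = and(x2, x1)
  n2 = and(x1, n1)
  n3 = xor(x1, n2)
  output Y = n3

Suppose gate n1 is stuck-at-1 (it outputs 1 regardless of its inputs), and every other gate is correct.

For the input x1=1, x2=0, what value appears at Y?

Propagate with n1 forced: n1=1 [stuck-at-1], n2=1, n3=0.
So Y = 0. (Without the fault it would be 1.)

0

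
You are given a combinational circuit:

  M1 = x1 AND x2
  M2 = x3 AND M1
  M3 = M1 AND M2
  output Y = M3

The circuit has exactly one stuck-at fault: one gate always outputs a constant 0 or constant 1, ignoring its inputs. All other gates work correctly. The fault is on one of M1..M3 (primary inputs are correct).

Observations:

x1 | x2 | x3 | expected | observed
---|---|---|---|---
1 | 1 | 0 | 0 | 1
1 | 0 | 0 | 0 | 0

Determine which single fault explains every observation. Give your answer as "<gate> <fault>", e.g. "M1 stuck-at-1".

Fault-free values for test 1 (x1=1, x2=1, x3=0): M1=1, M2=0, M3=0, giving Y=0. Observed 1.
Test 1: faults giving observed 1 are {M2 stuck-at-1, M3 stuck-at-1}.
Test 2 (x1=1, x2=0, x3=0): fault-free M1=0, M2=0, M3=0 → 0; observed 0. Eliminates M3 stuck-at-1.
Only M2 stuck-at-1 is consistent with every test.

M2 stuck-at-1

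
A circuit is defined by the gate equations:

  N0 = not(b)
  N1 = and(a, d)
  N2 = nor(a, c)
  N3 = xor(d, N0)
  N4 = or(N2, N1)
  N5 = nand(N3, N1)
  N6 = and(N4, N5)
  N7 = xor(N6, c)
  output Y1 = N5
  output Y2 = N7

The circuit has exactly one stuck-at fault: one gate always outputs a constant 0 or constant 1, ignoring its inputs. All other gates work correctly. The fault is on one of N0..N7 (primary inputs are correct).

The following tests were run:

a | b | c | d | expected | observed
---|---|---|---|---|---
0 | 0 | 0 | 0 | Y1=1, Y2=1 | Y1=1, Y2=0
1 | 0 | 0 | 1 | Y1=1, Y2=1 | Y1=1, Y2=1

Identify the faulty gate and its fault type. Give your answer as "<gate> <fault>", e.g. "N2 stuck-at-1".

N2 stuck-at-0

Fault-free values for test 1 (a=0, b=0, c=0, d=0): N0=1, N1=0, N2=1, N3=1, N4=1, N5=1, N6=1, N7=1, giving Y1=1, Y2=1. Observed Y1=1, Y2=0.
Test 1: faults giving observed Y1=1, Y2=0 are {N2 stuck-at-0, N4 stuck-at-0, N6 stuck-at-0, N7 stuck-at-0}.
Test 2 (a=1, b=0, c=0, d=1): fault-free N0=1, N1=1, N2=0, N3=0, N4=1, N5=1, N6=1, N7=1 → Y1=1, Y2=1; observed Y1=1, Y2=1. Eliminates N4 stuck-at-0, N6 stuck-at-0, N7 stuck-at-0.
Only N2 stuck-at-0 is consistent with every test.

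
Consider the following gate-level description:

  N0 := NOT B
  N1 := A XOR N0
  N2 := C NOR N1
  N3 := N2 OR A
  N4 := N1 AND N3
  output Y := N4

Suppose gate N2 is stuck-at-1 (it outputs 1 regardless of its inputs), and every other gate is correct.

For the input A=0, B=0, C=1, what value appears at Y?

Propagate with N2 forced: N0=1, N1=1, N2=1 [stuck-at-1], N3=1, N4=1.
So Y = 1. (Without the fault it would be 0.)

1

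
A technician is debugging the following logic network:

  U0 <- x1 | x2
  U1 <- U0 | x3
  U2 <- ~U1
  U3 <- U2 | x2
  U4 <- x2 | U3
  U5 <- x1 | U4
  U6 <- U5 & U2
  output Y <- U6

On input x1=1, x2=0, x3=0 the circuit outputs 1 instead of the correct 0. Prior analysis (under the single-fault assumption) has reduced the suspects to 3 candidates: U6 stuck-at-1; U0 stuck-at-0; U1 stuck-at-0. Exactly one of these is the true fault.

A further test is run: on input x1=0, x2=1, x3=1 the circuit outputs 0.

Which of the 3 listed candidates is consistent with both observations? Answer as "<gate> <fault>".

Evaluate each candidate on input x1=0, x2=1, x3=1:
  U6 stuck-at-1: U0=1, U1=1, U2=0, U3=1, U4=1, U5=1, U6=1 [stuck-at-1] → 1 — eliminated
  U0 stuck-at-0: U0=0 [stuck-at-0], U1=1, U2=0, U3=1, U4=1, U5=1, U6=0 → 0 — matches
  U1 stuck-at-0: U0=1, U1=0 [stuck-at-0], U2=1, U3=1, U4=1, U5=1, U6=1 → 1 — eliminated
Only U0 stuck-at-0 reproduces the observed 0.

U0 stuck-at-0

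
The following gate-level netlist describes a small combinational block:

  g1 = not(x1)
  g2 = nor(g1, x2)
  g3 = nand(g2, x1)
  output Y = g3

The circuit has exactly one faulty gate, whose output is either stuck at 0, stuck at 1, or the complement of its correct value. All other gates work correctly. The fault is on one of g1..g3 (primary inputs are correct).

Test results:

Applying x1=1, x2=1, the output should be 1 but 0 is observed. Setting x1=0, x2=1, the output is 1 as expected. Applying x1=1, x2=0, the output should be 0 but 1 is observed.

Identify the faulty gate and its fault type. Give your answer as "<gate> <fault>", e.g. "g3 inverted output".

Fault-free values for test 1 (x1=1, x2=1): g1=0, g2=0, g3=1, giving Y=1. Observed 0.
Test 1: faults giving observed 0 are {g2 stuck-at-1, g2 inverted output, g3 stuck-at-0, g3 inverted output}.
Test 2 (x1=0, x2=1): fault-free g1=1, g2=0, g3=1 → 1; observed 1. Eliminates g3 stuck-at-0, g3 inverted output.
Test 3 (x1=1, x2=0): fault-free g1=0, g2=1, g3=0 → 0; observed 1. Eliminates g2 stuck-at-1.
Only g2 inverted output is consistent with every test.

g2 inverted output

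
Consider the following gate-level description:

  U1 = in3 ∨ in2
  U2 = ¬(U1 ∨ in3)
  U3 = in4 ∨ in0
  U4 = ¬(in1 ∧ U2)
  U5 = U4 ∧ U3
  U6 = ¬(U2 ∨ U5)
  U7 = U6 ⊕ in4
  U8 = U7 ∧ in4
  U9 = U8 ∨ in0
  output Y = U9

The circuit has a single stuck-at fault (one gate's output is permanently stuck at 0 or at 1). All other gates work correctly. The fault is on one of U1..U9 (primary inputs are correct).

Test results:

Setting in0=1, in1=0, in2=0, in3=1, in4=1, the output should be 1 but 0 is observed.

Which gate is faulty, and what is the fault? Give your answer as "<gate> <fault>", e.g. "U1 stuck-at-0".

Fault-free values for test 1 (in0=1, in1=0, in2=0, in3=1, in4=1): U1=1, U2=0, U3=1, U4=1, U5=1, U6=0, U7=1, U8=1, U9=1, giving Y=1. Observed 0.
Test 1: faults giving observed 0 are {U9 stuck-at-0}.
Only U9 stuck-at-0 is consistent with every test.

U9 stuck-at-0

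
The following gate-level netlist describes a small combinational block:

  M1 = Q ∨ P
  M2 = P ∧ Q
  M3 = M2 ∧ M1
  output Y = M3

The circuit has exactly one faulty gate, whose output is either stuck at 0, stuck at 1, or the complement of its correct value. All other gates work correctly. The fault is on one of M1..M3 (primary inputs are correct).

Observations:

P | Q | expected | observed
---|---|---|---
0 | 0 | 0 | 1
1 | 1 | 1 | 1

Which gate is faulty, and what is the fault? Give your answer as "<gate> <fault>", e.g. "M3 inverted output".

Fault-free values for test 1 (P=0, Q=0): M1=0, M2=0, M3=0, giving Y=0. Observed 1.
Test 1: faults giving observed 1 are {M3 stuck-at-1, M3 inverted output}.
Test 2 (P=1, Q=1): fault-free M1=1, M2=1, M3=1 → 1; observed 1. Eliminates M3 inverted output.
Only M3 stuck-at-1 is consistent with every test.

M3 stuck-at-1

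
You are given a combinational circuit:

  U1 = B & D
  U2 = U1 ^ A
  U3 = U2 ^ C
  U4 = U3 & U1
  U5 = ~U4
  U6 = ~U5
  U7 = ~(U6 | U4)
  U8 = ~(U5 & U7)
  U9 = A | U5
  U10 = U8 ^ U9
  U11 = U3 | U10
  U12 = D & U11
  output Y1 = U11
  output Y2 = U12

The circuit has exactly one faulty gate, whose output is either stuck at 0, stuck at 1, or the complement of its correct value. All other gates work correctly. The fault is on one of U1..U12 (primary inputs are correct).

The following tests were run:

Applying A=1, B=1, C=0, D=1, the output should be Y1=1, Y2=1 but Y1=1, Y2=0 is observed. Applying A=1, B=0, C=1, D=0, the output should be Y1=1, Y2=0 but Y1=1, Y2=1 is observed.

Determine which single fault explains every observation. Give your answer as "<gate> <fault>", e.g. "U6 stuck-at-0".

U12 inverted output

Fault-free values for test 1 (A=1, B=1, C=0, D=1): U1=1, U2=0, U3=0, U4=0, U5=1, U6=0, U7=1, U8=0, U9=1, U10=1, U11=1, U12=1, giving Y1=1, Y2=1. Observed Y1=1, Y2=0.
Test 1: faults giving observed Y1=1, Y2=0 are {U12 stuck-at-0, U12 inverted output}.
Test 2 (A=1, B=0, C=1, D=0): fault-free U1=0, U2=1, U3=0, U4=0, U5=1, U6=0, U7=1, U8=0, U9=1, U10=1, U11=1, U12=0 → Y1=1, Y2=0; observed Y1=1, Y2=1. Eliminates U12 stuck-at-0.
Only U12 inverted output is consistent with every test.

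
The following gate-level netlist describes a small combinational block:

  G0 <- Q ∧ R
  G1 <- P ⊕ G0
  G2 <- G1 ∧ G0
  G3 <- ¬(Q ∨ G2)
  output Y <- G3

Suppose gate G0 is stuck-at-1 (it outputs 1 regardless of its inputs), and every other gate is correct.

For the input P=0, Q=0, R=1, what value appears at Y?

0

Propagate with G0 forced: G0=1 [stuck-at-1], G1=1, G2=1, G3=0.
So Y = 0. (Without the fault it would be 1.)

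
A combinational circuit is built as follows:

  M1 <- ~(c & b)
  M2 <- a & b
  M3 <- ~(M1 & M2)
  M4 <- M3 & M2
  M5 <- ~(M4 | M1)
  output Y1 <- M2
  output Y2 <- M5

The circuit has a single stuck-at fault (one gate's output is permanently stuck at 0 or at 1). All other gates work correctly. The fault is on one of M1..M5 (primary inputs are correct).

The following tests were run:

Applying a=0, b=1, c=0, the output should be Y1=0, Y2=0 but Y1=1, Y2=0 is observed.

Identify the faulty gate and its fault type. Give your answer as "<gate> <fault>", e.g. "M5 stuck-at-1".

M2 stuck-at-1

Fault-free values for test 1 (a=0, b=1, c=0): M1=1, M2=0, M3=1, M4=0, M5=0, giving Y1=0, Y2=0. Observed Y1=1, Y2=0.
Test 1: faults giving observed Y1=1, Y2=0 are {M2 stuck-at-1}.
Only M2 stuck-at-1 is consistent with every test.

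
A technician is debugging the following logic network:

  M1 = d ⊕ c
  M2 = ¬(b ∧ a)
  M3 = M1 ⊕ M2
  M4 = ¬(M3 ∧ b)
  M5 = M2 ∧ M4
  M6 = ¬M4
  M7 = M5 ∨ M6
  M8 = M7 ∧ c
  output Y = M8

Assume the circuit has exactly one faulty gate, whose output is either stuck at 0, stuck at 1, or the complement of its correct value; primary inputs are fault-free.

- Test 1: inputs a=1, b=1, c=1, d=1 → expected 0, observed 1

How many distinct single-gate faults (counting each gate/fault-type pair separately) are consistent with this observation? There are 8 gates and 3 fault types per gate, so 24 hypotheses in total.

Fault-free: M1=0, M2=0, M3=0, M4=1, M5=0, M6=0, M7=0, M8=0 → 0. Observed 1.
  M1: stuck-at-1, inverted output ✓; others ✗
  M2: stuck-at-1, inverted output ✓; others ✗
  M3: stuck-at-1, inverted output ✓; others ✗
  M4: stuck-at-0, inverted output ✓; others ✗
  M5: stuck-at-1, inverted output ✓; others ✗
  M6: stuck-at-1, inverted output ✓; others ✗
  M7: stuck-at-1, inverted output ✓; others ✗
  M8: stuck-at-1, inverted output ✓; others ✗
Consistent faults: {M1 stuck-at-1, M1 inverted output, M2 stuck-at-1, M2 inverted output, M3 stuck-at-1, M3 inverted output, M4 stuck-at-0, M4 inverted output, M5 stuck-at-1, M5 inverted output, M6 stuck-at-1, M6 inverted output, M7 stuck-at-1, M7 inverted output, M8 stuck-at-1, M8 inverted output} — 16 in all.

16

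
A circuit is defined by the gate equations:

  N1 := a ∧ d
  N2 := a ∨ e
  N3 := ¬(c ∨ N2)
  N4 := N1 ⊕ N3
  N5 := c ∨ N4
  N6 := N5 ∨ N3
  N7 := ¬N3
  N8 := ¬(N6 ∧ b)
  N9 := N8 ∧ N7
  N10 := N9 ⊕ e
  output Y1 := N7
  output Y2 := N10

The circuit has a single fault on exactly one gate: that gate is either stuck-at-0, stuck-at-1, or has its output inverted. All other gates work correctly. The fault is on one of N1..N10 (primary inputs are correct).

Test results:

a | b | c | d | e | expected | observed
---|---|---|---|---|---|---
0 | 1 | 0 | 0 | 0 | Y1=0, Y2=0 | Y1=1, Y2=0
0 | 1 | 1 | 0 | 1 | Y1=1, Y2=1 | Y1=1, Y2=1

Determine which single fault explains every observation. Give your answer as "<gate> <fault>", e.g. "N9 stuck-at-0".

N7 stuck-at-1

Fault-free values for test 1 (a=0, b=1, c=0, d=0, e=0): N1=0, N2=0, N3=1, N4=1, N5=1, N6=1, N7=0, N8=0, N9=0, N10=0, giving Y1=0, Y2=0. Observed Y1=1, Y2=0.
Test 1: faults giving observed Y1=1, Y2=0 are {N7 stuck-at-1, N7 inverted output}.
Test 2 (a=0, b=1, c=1, d=0, e=1): fault-free N1=0, N2=1, N3=0, N4=0, N5=1, N6=1, N7=1, N8=0, N9=0, N10=1 → Y1=1, Y2=1; observed Y1=1, Y2=1. Eliminates N7 inverted output.
Only N7 stuck-at-1 is consistent with every test.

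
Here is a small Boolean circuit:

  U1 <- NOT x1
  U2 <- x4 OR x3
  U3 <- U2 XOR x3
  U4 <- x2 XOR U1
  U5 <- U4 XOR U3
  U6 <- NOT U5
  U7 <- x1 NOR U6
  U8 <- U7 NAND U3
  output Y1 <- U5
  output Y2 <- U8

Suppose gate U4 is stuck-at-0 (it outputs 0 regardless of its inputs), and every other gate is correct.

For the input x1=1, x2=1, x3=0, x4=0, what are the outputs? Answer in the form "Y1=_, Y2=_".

Propagate with U4 forced: U1=0, U2=0, U3=0, U4=0 [stuck-at-0], U5=0, U6=1, U7=0, U8=1.
So the outputs are Y1=0, Y2=1. (Without the fault they would be Y1=1, Y2=1.)

Y1=0, Y2=1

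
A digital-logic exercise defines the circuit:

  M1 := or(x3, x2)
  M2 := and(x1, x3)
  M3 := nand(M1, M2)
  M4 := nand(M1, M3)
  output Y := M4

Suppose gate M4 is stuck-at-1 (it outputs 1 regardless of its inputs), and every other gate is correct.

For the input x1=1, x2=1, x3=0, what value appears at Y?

Propagate with M4 forced: M1=1, M2=0, M3=1, M4=1 [stuck-at-1].
So Y = 1. (Without the fault it would be 0.)

1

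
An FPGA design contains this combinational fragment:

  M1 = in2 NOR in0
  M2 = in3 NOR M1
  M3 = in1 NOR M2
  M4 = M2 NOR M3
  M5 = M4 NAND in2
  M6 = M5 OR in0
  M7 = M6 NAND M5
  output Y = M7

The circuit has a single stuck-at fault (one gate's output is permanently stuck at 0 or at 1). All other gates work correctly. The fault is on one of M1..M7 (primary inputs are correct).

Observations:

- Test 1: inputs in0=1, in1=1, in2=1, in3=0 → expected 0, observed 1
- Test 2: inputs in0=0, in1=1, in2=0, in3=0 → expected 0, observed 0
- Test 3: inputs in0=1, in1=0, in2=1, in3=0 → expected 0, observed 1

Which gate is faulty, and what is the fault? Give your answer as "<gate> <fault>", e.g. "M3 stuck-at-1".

Fault-free values for test 1 (in0=1, in1=1, in2=1, in3=0): M1=0, M2=1, M3=0, M4=0, M5=1, M6=1, M7=0, giving Y=0. Observed 1.
Test 1: faults giving observed 1 are {M1 stuck-at-1, M2 stuck-at-0, M4 stuck-at-1, M5 stuck-at-0, M6 stuck-at-0, M7 stuck-at-1}.
Test 2 (in0=0, in1=1, in2=0, in3=0): fault-free M1=1, M2=0, M3=0, M4=1, M5=1, M6=1, M7=0 → 0; observed 0. Eliminates M5 stuck-at-0, M6 stuck-at-0, M7 stuck-at-1.
Test 3 (in0=1, in1=0, in2=1, in3=0): fault-free M1=0, M2=1, M3=0, M4=0, M5=1, M6=1, M7=0 → 0; observed 1. Eliminates M1 stuck-at-1, M2 stuck-at-0.
Only M4 stuck-at-1 is consistent with every test.

M4 stuck-at-1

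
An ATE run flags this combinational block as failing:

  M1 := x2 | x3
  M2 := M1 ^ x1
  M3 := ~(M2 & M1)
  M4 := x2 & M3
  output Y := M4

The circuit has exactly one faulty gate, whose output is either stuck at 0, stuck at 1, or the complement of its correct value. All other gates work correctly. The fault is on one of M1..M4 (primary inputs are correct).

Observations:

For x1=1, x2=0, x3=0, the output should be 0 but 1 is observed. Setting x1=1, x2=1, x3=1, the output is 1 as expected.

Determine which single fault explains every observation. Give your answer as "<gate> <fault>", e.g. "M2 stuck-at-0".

Fault-free values for test 1 (x1=1, x2=0, x3=0): M1=0, M2=1, M3=1, M4=0, giving Y=0. Observed 1.
Test 1: faults giving observed 1 are {M4 stuck-at-1, M4 inverted output}.
Test 2 (x1=1, x2=1, x3=1): fault-free M1=1, M2=0, M3=1, M4=1 → 1; observed 1. Eliminates M4 inverted output.
Only M4 stuck-at-1 is consistent with every test.

M4 stuck-at-1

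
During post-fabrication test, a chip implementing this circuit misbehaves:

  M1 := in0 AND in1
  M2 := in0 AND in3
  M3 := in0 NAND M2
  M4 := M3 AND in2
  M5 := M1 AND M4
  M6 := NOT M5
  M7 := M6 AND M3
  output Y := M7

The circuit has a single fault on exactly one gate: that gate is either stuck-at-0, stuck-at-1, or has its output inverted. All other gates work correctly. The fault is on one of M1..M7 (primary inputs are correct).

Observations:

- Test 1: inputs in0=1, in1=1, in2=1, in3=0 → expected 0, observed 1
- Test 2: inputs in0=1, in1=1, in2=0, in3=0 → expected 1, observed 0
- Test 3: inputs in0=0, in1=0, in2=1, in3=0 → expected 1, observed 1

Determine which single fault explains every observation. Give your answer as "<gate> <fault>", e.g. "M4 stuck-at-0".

M4 inverted output

Fault-free values for test 1 (in0=1, in1=1, in2=1, in3=0): M1=1, M2=0, M3=1, M4=1, M5=1, M6=0, M7=0, giving Y=0. Observed 1.
Test 1: faults giving observed 1 are {M1 stuck-at-0, M1 inverted output, M4 stuck-at-0, M4 inverted output, M5 stuck-at-0, M5 inverted output, M6 stuck-at-1, M6 inverted output, M7 stuck-at-1, M7 inverted output}.
Test 2 (in0=1, in1=1, in2=0, in3=0): fault-free M1=1, M2=0, M3=1, M4=0, M5=0, M6=1, M7=1 → 1; observed 0. Eliminates M1 stuck-at-0, M1 inverted output, M4 stuck-at-0, M5 stuck-at-0, M6 stuck-at-1, M7 stuck-at-1.
Test 3 (in0=0, in1=0, in2=1, in3=0): fault-free M1=0, M2=0, M3=1, M4=1, M5=0, M6=1, M7=1 → 1; observed 1. Eliminates M5 inverted output, M6 inverted output, M7 inverted output.
Only M4 inverted output is consistent with every test.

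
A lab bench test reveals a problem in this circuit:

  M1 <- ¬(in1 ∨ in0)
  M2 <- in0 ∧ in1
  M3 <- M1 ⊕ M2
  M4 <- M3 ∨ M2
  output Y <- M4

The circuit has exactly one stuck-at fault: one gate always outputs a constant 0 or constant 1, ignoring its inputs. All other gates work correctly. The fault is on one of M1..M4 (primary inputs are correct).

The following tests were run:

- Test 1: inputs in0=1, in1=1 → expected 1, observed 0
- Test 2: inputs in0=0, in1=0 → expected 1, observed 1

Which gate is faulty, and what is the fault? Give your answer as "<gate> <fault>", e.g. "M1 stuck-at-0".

M2 stuck-at-0

Fault-free values for test 1 (in0=1, in1=1): M1=0, M2=1, M3=1, M4=1, giving Y=1. Observed 0.
Test 1: faults giving observed 0 are {M2 stuck-at-0, M4 stuck-at-0}.
Test 2 (in0=0, in1=0): fault-free M1=1, M2=0, M3=1, M4=1 → 1; observed 1. Eliminates M4 stuck-at-0.
Only M2 stuck-at-0 is consistent with every test.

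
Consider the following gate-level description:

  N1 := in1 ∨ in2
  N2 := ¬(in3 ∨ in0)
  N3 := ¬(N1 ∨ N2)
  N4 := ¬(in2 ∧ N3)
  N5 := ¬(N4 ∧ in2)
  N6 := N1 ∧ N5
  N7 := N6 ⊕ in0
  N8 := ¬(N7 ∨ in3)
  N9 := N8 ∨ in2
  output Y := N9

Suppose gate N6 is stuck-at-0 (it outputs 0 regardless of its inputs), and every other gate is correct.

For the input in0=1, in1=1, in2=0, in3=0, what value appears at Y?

0

Propagate with N6 forced: N1=1, N2=0, N3=0, N4=1, N5=1, N6=0 [stuck-at-0], N7=1, N8=0, N9=0.
So Y = 0. (Without the fault it would be 1.)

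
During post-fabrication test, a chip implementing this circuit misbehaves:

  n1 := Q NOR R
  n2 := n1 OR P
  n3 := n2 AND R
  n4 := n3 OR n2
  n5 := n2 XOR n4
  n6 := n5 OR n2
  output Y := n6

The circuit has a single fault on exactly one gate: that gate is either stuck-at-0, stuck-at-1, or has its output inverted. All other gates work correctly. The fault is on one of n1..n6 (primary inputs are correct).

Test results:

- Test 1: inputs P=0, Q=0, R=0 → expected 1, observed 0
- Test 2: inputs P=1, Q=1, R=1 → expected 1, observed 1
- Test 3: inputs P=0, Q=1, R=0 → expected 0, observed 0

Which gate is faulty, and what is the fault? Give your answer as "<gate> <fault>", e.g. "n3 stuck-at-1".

n1 stuck-at-0

Fault-free values for test 1 (P=0, Q=0, R=0): n1=1, n2=1, n3=0, n4=1, n5=0, n6=1, giving Y=1. Observed 0.
Test 1: faults giving observed 0 are {n1 stuck-at-0, n1 inverted output, n2 stuck-at-0, n2 inverted output, n6 stuck-at-0, n6 inverted output}.
Test 2 (P=1, Q=1, R=1): fault-free n1=0, n2=1, n3=1, n4=1, n5=0, n6=1 → 1; observed 1. Eliminates n2 stuck-at-0, n2 inverted output, n6 stuck-at-0, n6 inverted output.
Test 3 (P=0, Q=1, R=0): fault-free n1=0, n2=0, n3=0, n4=0, n5=0, n6=0 → 0; observed 0. Eliminates n1 inverted output.
Only n1 stuck-at-0 is consistent with every test.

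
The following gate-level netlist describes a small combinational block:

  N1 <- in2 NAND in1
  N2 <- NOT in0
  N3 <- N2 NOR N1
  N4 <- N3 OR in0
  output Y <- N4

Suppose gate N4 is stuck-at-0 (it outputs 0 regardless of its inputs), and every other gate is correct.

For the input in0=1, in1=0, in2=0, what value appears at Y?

0

Propagate with N4 forced: N1=1, N2=0, N3=0, N4=0 [stuck-at-0].
So Y = 0. (Without the fault it would be 1.)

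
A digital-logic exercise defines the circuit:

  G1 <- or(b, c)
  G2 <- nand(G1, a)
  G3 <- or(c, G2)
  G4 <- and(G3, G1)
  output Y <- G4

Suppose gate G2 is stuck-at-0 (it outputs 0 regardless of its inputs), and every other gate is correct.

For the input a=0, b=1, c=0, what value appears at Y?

0

Propagate with G2 forced: G1=1, G2=0 [stuck-at-0], G3=0, G4=0.
So Y = 0. (Without the fault it would be 1.)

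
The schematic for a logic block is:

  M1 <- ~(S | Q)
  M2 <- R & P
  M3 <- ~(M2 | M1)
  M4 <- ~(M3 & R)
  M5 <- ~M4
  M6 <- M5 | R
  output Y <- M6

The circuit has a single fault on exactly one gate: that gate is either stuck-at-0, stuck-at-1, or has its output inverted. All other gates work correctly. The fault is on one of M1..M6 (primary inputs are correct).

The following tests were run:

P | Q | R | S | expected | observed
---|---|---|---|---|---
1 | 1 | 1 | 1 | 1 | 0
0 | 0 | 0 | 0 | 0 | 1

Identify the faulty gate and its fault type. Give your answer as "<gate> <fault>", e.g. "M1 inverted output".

Fault-free values for test 1 (P=1, Q=1, R=1, S=1): M1=0, M2=1, M3=0, M4=1, M5=0, M6=1, giving Y=1. Observed 0.
Test 1: faults giving observed 0 are {M6 stuck-at-0, M6 inverted output}.
Test 2 (P=0, Q=0, R=0, S=0): fault-free M1=1, M2=0, M3=0, M4=1, M5=0, M6=0 → 0; observed 1. Eliminates M6 stuck-at-0.
Only M6 inverted output is consistent with every test.

M6 inverted output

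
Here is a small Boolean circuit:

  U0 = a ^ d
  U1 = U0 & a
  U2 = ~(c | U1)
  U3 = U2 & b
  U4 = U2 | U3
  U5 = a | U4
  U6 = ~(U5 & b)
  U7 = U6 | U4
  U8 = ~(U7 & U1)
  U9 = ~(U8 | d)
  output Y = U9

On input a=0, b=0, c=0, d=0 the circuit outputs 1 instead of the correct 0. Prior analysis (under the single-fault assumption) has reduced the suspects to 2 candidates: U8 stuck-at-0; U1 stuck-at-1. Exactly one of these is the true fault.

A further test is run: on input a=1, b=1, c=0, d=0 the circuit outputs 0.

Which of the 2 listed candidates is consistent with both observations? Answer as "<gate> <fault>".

Evaluate each candidate on input a=1, b=1, c=0, d=0:
  U8 stuck-at-0: U0=1, U1=1, U2=0, U3=0, U4=0, U5=1, U6=0, U7=0, U8=0 [stuck-at-0], U9=1 → 1 — eliminated
  U1 stuck-at-1: U0=1, U1=1 [stuck-at-1], U2=0, U3=0, U4=0, U5=1, U6=0, U7=0, U8=1, U9=0 → 0 — matches
Only U1 stuck-at-1 reproduces the observed 0.

U1 stuck-at-1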